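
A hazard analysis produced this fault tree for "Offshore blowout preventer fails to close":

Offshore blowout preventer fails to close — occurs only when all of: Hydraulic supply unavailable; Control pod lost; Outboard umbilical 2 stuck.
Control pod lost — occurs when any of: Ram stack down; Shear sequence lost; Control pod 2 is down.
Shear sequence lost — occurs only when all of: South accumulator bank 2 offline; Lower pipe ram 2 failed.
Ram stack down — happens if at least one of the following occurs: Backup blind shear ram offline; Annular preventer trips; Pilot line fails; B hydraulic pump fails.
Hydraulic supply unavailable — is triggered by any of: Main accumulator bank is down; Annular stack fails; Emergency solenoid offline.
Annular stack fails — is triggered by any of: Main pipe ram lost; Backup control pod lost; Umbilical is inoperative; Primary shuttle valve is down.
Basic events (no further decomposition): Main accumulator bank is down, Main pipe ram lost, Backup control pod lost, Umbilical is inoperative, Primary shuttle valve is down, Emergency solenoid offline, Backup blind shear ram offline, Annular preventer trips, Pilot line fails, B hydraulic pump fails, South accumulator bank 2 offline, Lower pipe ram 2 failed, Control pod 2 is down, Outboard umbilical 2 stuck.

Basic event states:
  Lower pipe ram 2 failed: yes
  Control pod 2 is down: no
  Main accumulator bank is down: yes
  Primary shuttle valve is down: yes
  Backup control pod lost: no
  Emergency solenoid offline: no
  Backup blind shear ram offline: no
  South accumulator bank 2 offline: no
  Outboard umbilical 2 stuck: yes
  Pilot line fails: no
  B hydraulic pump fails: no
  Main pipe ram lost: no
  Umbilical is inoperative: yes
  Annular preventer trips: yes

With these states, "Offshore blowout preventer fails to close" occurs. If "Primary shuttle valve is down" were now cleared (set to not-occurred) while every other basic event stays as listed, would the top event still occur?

Yes

Counterfactual: set "Primary shuttle valve is down" to not occurred.
Annular stack fails [OR]: Main pipe ram lost=not, Backup control pod lost=not, Umbilical is inoperative=occurs, Primary shuttle valve is down=not → at least one input occurs → occurs.
Hydraulic supply unavailable [OR]: Main accumulator bank is down=occurs, Annular stack fails=occurs, Emergency solenoid offline=not → at least one input occurs → occurs.
Ram stack down [OR]: Backup blind shear ram offline=not, Annular preventer trips=occurs, Pilot line fails=not, B hydraulic pump fails=not → at least one input occurs → occurs.
Shear sequence lost [AND]: South accumulator bank 2 offline=not, Lower pipe ram 2 failed=occurs → not all inputs occur → does not occur.
Control pod lost [OR]: Ram stack down=occurs, Shear sequence lost=not, Control pod 2 is down=not → at least one input occurs → occurs.
Offshore blowout preventer fails to close [AND]: Hydraulic supply unavailable=occurs, Control pod lost=occurs, Outboard umbilical 2 stuck=occurs → all inputs occur → occurs.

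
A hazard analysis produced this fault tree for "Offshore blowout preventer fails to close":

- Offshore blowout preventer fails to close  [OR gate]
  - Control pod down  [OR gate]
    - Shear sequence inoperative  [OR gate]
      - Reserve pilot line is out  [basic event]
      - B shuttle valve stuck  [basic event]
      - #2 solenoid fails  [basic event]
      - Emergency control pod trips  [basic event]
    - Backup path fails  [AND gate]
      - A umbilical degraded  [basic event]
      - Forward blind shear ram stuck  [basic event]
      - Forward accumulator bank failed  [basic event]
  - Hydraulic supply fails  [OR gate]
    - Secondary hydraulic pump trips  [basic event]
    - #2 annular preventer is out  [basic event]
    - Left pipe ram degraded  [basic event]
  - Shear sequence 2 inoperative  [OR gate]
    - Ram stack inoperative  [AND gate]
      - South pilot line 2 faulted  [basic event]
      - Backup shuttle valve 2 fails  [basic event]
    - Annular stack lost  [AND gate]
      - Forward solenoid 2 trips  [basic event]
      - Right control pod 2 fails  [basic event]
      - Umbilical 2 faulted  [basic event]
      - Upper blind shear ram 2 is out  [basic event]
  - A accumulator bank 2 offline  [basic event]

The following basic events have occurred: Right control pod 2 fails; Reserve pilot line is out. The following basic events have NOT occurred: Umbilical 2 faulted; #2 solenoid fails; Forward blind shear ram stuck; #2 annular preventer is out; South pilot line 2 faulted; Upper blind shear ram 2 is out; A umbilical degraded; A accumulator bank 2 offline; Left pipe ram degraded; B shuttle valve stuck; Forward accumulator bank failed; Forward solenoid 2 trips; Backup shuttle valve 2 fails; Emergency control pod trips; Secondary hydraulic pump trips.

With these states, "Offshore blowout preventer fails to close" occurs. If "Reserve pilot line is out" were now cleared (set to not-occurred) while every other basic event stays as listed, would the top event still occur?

Counterfactual: set "Reserve pilot line is out" to not occurred.
Shear sequence inoperative [OR]: Reserve pilot line is out=not, B shuttle valve stuck=not, #2 solenoid fails=not, Emergency control pod trips=not → no input occurs → does not occur.
Backup path fails [AND]: A umbilical degraded=not, Forward blind shear ram stuck=not, Forward accumulator bank failed=not → not all inputs occur → does not occur.
Control pod down [OR]: Shear sequence inoperative=not, Backup path fails=not → no input occurs → does not occur.
Hydraulic supply fails [OR]: Secondary hydraulic pump trips=not, #2 annular preventer is out=not, Left pipe ram degraded=not → no input occurs → does not occur.
Ram stack inoperative [AND]: South pilot line 2 faulted=not, Backup shuttle valve 2 fails=not → not all inputs occur → does not occur.
Annular stack lost [AND]: Forward solenoid 2 trips=not, Right control pod 2 fails=occurs, Umbilical 2 faulted=not, Upper blind shear ram 2 is out=not → not all inputs occur → does not occur.
Shear sequence 2 inoperative [OR]: Ram stack inoperative=not, Annular stack lost=not → no input occurs → does not occur.
Offshore blowout preventer fails to close [OR]: Control pod down=not, Hydraulic supply fails=not, Shear sequence 2 inoperative=not, A accumulator bank 2 offline=not → no input occurs → does not occur.

No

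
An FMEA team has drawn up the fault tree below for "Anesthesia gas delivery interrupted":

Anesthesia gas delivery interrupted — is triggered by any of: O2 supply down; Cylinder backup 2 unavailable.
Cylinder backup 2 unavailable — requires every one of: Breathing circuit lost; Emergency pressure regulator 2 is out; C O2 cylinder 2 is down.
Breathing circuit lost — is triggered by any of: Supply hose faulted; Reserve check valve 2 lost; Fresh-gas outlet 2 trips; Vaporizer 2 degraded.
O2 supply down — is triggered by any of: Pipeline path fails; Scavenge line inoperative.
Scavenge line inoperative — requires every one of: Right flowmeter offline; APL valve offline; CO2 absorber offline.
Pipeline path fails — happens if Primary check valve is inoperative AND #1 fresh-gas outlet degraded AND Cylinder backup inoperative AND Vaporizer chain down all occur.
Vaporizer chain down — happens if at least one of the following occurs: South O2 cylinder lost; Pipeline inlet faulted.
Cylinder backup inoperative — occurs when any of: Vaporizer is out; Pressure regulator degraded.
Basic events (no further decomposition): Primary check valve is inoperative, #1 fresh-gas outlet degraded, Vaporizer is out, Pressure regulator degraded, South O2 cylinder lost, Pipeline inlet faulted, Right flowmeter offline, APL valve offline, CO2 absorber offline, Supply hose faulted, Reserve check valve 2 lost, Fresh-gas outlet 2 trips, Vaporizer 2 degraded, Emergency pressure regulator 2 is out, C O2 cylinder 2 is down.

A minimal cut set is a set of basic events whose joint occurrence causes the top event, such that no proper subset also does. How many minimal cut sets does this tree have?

Cylinder backup inoperative [OR]: union of children's cut sets → 2 cut set(s).
Vaporizer chain down [OR]: union of children's cut sets → 2 cut set(s).
Pipeline path fails [AND]: one cut set from each child combined → 1 × 1 × 2 × 2 = 4 cut set(s).
Scavenge line inoperative [AND]: one cut set from each child combined → 1 × 1 × 1 = 1 cut set(s).
O2 supply down [OR]: union of children's cut sets → 5 cut set(s).
Breathing circuit lost [OR]: union of children's cut sets → 4 cut set(s).
Cylinder backup 2 unavailable [AND]: one cut set from each child combined → 4 × 1 × 1 = 4 cut set(s).
Anesthesia gas delivery interrupted [OR]: union of children's cut sets → 9 cut set(s).
Minimal cut sets: {#1 fresh-gas outlet degraded, Primary check valve is inoperative, South O2 cylinder lost, Vaporizer is out}; {#1 fresh-gas outlet degraded, Pipeline inlet faulted, Primary check valve is inoperative, Vaporizer is out}; {#1 fresh-gas outlet degraded, Pressure regulator degraded, Primary check valve is inoperative, South O2 cylinder lost}; {#1 fresh-gas outlet degraded, Pipeline inlet faulted, Pressure regulator degraded, Primary check valve is inoperative}; {APL valve offline, CO2 absorber offline, Right flowmeter offline}; {C O2 cylinder 2 is down, Emergency pressure regulator 2 is out, Supply hose faulted}; {C O2 cylinder 2 is down, Emergency pressure regulator 2 is out, Reserve check valve 2 lost}; {C O2 cylinder 2 is down, Emergency pressure regulator 2 is out, Fresh-gas outlet 2 trips}; {C O2 cylinder 2 is down, Emergency pressure regulator 2 is out, Vaporizer 2 degraded}.

9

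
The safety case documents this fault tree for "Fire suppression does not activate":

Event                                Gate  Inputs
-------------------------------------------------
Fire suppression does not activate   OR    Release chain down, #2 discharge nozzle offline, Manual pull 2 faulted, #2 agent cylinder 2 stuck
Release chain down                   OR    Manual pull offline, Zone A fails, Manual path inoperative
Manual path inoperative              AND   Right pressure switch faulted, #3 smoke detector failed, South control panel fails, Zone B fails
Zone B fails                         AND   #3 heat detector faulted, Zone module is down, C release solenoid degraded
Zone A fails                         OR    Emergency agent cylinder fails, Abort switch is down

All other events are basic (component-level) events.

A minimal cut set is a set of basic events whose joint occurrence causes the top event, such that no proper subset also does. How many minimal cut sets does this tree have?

Zone A fails [OR]: union of children's cut sets → 2 cut set(s).
Zone B fails [AND]: one cut set from each child combined → 1 × 1 × 1 = 1 cut set(s).
Manual path inoperative [AND]: one cut set from each child combined → 1 × 1 × 1 × 1 = 1 cut set(s).
Release chain down [OR]: union of children's cut sets → 4 cut set(s).
Fire suppression does not activate [OR]: union of children's cut sets → 7 cut set(s).
Minimal cut sets: {Manual pull offline}; {Emergency agent cylinder fails}; {Abort switch is down}; {#3 heat detector faulted, #3 smoke detector failed, C release solenoid degraded, Right pressure switch faulted, South control panel fails, Zone module is down}; {#2 discharge nozzle offline}; {Manual pull 2 faulted}; {#2 agent cylinder 2 stuck}.

7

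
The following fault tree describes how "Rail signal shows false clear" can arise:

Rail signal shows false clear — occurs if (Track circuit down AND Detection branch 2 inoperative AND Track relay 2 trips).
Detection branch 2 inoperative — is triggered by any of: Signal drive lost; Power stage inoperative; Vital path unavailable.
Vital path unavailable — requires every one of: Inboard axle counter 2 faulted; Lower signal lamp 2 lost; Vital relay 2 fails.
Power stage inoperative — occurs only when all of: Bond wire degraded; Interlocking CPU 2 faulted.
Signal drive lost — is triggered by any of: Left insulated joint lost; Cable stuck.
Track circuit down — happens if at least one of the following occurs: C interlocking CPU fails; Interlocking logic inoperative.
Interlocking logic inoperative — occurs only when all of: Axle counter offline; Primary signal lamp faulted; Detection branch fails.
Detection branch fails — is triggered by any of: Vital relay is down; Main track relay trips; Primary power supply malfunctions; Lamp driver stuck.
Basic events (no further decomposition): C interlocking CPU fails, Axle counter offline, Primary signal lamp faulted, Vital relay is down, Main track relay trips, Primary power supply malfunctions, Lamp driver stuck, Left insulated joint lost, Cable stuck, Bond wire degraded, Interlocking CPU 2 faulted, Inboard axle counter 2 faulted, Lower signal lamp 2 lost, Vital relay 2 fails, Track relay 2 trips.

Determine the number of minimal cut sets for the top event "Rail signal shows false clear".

Detection branch fails [OR]: union of children's cut sets → 4 cut set(s).
Interlocking logic inoperative [AND]: one cut set from each child combined → 1 × 1 × 4 = 4 cut set(s).
Track circuit down [OR]: union of children's cut sets → 5 cut set(s).
Signal drive lost [OR]: union of children's cut sets → 2 cut set(s).
Power stage inoperative [AND]: one cut set from each child combined → 1 × 1 = 1 cut set(s).
Vital path unavailable [AND]: one cut set from each child combined → 1 × 1 × 1 = 1 cut set(s).
Detection branch 2 inoperative [OR]: union of children's cut sets → 4 cut set(s).
Rail signal shows false clear [AND]: one cut set from each child combined → 5 × 4 × 1 = 20 cut set(s).

20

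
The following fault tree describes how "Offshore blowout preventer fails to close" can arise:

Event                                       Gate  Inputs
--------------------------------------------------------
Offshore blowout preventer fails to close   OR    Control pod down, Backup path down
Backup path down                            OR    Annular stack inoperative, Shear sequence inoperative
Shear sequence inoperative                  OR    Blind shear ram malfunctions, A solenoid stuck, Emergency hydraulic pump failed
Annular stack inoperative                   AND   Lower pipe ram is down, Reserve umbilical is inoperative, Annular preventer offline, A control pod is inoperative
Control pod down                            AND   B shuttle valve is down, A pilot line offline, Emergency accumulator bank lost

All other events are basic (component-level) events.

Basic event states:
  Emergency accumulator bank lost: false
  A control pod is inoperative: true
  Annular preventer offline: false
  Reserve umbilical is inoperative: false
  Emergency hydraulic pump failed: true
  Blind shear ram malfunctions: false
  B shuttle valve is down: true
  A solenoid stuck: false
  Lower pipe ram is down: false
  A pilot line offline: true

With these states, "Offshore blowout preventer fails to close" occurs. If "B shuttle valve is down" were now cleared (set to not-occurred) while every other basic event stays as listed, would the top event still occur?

Yes

Counterfactual: set "B shuttle valve is down" to not occurred.
Control pod down [AND]: B shuttle valve is down=not, A pilot line offline=occurs, Emergency accumulator bank lost=not → not all inputs occur → does not occur.
Annular stack inoperative [AND]: Lower pipe ram is down=not, Reserve umbilical is inoperative=not, Annular preventer offline=not, A control pod is inoperative=occurs → not all inputs occur → does not occur.
Shear sequence inoperative [OR]: Blind shear ram malfunctions=not, A solenoid stuck=not, Emergency hydraulic pump failed=occurs → at least one input occurs → occurs.
Backup path down [OR]: Annular stack inoperative=not, Shear sequence inoperative=occurs → at least one input occurs → occurs.
Offshore blowout preventer fails to close [OR]: Control pod down=not, Backup path down=occurs → at least one input occurs → occurs.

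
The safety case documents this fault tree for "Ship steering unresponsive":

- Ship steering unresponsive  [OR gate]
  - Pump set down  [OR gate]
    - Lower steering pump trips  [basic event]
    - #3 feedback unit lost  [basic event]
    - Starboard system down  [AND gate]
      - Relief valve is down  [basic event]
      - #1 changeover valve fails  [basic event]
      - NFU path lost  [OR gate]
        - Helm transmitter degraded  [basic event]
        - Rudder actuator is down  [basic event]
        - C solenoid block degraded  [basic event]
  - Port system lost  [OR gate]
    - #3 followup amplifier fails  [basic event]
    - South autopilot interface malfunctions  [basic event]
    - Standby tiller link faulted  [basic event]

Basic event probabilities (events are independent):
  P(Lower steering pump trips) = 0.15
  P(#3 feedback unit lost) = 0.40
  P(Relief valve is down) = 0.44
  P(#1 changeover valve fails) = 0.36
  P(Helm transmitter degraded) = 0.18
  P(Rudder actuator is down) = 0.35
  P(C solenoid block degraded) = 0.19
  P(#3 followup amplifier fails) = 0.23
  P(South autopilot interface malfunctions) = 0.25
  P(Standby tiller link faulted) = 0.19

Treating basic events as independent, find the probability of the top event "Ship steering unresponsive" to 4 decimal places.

P(NFU path lost) [OR] = 1 − (1−0.18) × (1−0.35) × (1−0.19) = 0.568270
P(Starboard system down) [AND] = 0.44 × 0.36 × 0.568270 = 0.090014
P(Pump set down) [OR] = 1 − (1−0.15) × (1−0.40) × (1−0.090014) = 0.535907
P(Port system lost) [OR] = 1 − (1−0.23) × (1−0.25) × (1−0.19) = 0.532225
P(Ship steering unresponsive) [OR] = 1 − (1−0.535907) × (1−0.532225) = 0.782909
Rounded to 4 decimal places: P(Ship steering unresponsive) ≈ 0.7829.

0.7829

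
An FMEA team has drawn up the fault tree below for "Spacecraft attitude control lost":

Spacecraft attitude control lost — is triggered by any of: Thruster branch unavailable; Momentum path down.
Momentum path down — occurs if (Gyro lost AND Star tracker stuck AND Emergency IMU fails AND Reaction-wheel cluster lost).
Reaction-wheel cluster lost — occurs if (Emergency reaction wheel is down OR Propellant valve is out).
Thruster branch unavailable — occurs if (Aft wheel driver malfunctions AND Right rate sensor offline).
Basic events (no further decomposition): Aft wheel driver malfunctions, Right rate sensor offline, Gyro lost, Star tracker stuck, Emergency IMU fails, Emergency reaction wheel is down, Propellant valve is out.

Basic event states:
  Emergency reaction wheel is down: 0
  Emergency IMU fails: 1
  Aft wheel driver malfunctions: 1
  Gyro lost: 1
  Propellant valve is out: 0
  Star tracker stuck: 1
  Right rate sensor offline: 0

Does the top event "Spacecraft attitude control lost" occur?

Thruster branch unavailable [AND]: Aft wheel driver malfunctions=occurs, Right rate sensor offline=not → not all inputs occur → does not occur.
Reaction-wheel cluster lost [OR]: Emergency reaction wheel is down=not, Propellant valve is out=not → no input occurs → does not occur.
Momentum path down [AND]: Gyro lost=occurs, Star tracker stuck=occurs, Emergency IMU fails=occurs, Reaction-wheel cluster lost=not → not all inputs occur → does not occur.
Spacecraft attitude control lost [OR]: Thruster branch unavailable=not, Momentum path down=not → no input occurs → does not occur.

No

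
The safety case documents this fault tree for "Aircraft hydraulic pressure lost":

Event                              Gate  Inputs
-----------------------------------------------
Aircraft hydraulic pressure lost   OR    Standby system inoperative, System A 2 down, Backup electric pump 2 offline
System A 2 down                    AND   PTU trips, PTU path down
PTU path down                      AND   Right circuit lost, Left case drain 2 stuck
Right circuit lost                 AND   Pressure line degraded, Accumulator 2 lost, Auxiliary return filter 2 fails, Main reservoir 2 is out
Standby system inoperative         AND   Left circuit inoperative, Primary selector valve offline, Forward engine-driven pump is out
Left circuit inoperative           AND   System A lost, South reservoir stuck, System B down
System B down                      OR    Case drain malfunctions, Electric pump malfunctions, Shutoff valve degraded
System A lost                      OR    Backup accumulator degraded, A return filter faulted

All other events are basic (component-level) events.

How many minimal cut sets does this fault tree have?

8

System A lost [OR]: union of children's cut sets → 2 cut set(s).
System B down [OR]: union of children's cut sets → 3 cut set(s).
Left circuit inoperative [AND]: one cut set from each child combined → 2 × 1 × 3 = 6 cut set(s).
Standby system inoperative [AND]: one cut set from each child combined → 6 × 1 × 1 = 6 cut set(s).
Right circuit lost [AND]: one cut set from each child combined → 1 × 1 × 1 × 1 = 1 cut set(s).
PTU path down [AND]: one cut set from each child combined → 1 × 1 = 1 cut set(s).
System A 2 down [AND]: one cut set from each child combined → 1 × 1 = 1 cut set(s).
Aircraft hydraulic pressure lost [OR]: union of children's cut sets → 8 cut set(s).
Minimal cut sets: {Backup accumulator degraded, Case drain malfunctions, Forward engine-driven pump is out, Primary selector valve offline, South reservoir stuck}; {Backup accumulator degraded, Electric pump malfunctions, Forward engine-driven pump is out, Primary selector valve offline, South reservoir stuck}; {Backup accumulator degraded, Forward engine-driven pump is out, Primary selector valve offline, Shutoff valve degraded, South reservoir stuck}; {A return filter faulted, Case drain malfunctions, Forward engine-driven pump is out, Primary selector valve offline, South reservoir stuck}; {A return filter faulted, Electric pump malfunctions, Forward engine-driven pump is out, Primary selector valve offline, South reservoir stuck}; {A return filter faulted, Forward engine-driven pump is out, Primary selector valve offline, Shutoff valve degraded, South reservoir stuck}; {Accumulator 2 lost, Auxiliary return filter 2 fails, Left case drain 2 stuck, Main reservoir 2 is out, PTU trips, Pressure line degraded}; {Backup electric pump 2 offline}.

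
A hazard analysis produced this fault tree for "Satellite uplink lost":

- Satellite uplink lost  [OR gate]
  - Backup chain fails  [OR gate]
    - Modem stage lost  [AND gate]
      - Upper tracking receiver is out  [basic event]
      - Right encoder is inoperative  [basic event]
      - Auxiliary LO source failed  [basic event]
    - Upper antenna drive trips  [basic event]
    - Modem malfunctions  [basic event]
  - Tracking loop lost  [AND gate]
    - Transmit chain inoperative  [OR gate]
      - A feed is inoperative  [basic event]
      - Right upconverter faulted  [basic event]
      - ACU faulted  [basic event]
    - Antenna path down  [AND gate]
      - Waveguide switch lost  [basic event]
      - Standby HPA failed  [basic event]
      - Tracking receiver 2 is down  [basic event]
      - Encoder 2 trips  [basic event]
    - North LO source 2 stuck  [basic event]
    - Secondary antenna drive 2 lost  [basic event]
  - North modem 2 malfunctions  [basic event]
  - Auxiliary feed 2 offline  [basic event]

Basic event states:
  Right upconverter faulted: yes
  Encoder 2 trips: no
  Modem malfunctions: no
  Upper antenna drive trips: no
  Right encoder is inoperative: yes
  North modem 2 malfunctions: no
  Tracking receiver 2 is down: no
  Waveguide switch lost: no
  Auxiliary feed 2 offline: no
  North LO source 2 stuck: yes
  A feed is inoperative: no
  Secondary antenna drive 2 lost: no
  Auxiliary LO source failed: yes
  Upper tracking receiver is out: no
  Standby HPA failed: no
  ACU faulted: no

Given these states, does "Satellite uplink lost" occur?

Modem stage lost [AND]: Upper tracking receiver is out=not, Right encoder is inoperative=occurs, Auxiliary LO source failed=occurs → not all inputs occur → does not occur.
Backup chain fails [OR]: Modem stage lost=not, Upper antenna drive trips=not, Modem malfunctions=not → no input occurs → does not occur.
Transmit chain inoperative [OR]: A feed is inoperative=not, Right upconverter faulted=occurs, ACU faulted=not → at least one input occurs → occurs.
Antenna path down [AND]: Waveguide switch lost=not, Standby HPA failed=not, Tracking receiver 2 is down=not, Encoder 2 trips=not → not all inputs occur → does not occur.
Tracking loop lost [AND]: Transmit chain inoperative=occurs, Antenna path down=not, North LO source 2 stuck=occurs, Secondary antenna drive 2 lost=not → not all inputs occur → does not occur.
Satellite uplink lost [OR]: Backup chain fails=not, Tracking loop lost=not, North modem 2 malfunctions=not, Auxiliary feed 2 offline=not → no input occurs → does not occur.

No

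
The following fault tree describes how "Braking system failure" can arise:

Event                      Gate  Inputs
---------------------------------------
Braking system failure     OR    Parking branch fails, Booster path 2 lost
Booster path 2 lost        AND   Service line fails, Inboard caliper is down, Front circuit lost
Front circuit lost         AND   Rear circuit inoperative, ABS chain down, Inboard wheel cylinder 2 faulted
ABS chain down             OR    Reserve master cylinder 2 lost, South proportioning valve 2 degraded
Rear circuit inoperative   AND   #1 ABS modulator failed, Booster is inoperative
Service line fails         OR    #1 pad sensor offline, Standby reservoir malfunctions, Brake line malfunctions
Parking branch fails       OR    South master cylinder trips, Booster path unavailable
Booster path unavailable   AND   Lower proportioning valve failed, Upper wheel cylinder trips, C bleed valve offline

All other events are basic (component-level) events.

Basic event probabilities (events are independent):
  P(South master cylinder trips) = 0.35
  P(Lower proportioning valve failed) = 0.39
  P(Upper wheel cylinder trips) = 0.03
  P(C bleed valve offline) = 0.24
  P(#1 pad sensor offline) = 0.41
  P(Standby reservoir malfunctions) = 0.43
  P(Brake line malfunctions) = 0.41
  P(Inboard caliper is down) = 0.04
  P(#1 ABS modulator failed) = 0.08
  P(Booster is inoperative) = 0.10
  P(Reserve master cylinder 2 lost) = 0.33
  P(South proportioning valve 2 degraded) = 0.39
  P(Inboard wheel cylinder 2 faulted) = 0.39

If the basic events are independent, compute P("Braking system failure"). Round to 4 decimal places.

0.3519

P(Booster path unavailable) [AND] = 0.39 × 0.03 × 0.24 = 0.002808
P(Parking branch fails) [OR] = 1 − (1−0.35) × (1−0.002808) = 0.351825
P(Service line fails) [OR] = 1 − (1−0.41) × (1−0.43) × (1−0.41) = 0.801583
P(Rear circuit inoperative) [AND] = 0.08 × 0.10 = 0.008000
P(ABS chain down) [OR] = 1 − (1−0.33) × (1−0.39) = 0.591300
P(Front circuit lost) [AND] = 0.008000 × 0.591300 × 0.39 = 0.001845
P(Booster path 2 lost) [AND] = 0.801583 × 0.04 × 0.001845 = 0.000059
P(Braking system failure) [OR] = 1 − (1−0.351825) × (1−0.000059) = 0.351863
Rounded to 4 decimal places: P(Braking system failure) ≈ 0.3519.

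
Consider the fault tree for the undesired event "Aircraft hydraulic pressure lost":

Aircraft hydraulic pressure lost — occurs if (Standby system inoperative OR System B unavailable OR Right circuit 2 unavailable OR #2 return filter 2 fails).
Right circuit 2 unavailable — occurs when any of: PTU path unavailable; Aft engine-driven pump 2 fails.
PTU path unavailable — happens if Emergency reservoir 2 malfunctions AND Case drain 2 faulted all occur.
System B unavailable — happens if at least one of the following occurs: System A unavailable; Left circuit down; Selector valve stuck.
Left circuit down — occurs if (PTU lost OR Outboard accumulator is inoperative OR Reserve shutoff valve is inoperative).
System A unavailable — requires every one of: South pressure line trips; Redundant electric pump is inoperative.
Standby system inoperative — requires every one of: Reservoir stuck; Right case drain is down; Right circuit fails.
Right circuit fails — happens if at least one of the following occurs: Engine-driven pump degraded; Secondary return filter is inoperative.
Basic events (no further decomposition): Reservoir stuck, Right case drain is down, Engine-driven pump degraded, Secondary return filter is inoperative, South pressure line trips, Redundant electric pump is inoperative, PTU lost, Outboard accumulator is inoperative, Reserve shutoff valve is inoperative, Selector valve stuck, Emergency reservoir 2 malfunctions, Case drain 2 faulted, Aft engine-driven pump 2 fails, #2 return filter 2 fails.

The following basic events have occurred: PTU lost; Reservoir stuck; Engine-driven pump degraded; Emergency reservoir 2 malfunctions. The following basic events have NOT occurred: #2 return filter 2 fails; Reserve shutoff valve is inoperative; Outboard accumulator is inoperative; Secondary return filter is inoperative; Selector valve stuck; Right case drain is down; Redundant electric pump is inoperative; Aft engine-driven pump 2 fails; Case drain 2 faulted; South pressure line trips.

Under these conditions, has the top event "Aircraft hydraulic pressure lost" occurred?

Right circuit fails [OR]: Engine-driven pump degraded=occurs, Secondary return filter is inoperative=not → at least one input occurs → occurs.
Standby system inoperative [AND]: Reservoir stuck=occurs, Right case drain is down=not, Right circuit fails=occurs → not all inputs occur → does not occur.
System A unavailable [AND]: South pressure line trips=not, Redundant electric pump is inoperative=not → not all inputs occur → does not occur.
Left circuit down [OR]: PTU lost=occurs, Outboard accumulator is inoperative=not, Reserve shutoff valve is inoperative=not → at least one input occurs → occurs.
System B unavailable [OR]: System A unavailable=not, Left circuit down=occurs, Selector valve stuck=not → at least one input occurs → occurs.
PTU path unavailable [AND]: Emergency reservoir 2 malfunctions=occurs, Case drain 2 faulted=not → not all inputs occur → does not occur.
Right circuit 2 unavailable [OR]: PTU path unavailable=not, Aft engine-driven pump 2 fails=not → no input occurs → does not occur.
Aircraft hydraulic pressure lost [OR]: Standby system inoperative=not, System B unavailable=occurs, Right circuit 2 unavailable=not, #2 return filter 2 fails=not → at least one input occurs → occurs.

Yes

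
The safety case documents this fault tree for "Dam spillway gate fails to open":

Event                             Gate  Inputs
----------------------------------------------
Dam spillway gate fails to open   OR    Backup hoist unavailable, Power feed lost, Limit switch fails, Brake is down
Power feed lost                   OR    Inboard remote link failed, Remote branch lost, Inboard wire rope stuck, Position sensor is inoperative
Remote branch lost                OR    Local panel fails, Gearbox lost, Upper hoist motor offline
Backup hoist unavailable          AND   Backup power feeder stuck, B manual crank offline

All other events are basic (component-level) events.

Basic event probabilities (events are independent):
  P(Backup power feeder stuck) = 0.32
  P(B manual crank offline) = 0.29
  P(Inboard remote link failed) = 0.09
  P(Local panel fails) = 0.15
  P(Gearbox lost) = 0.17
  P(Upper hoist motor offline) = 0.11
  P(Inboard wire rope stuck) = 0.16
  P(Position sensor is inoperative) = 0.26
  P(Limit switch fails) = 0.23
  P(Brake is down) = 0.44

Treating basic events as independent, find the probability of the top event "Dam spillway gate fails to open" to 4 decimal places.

0.8611

P(Backup hoist unavailable) [AND] = 0.32 × 0.29 = 0.092800
P(Remote branch lost) [OR] = 1 − (1−0.15) × (1−0.17) × (1−0.11) = 0.372105
P(Power feed lost) [OR] = 1 − (1−0.09) × (1−0.372105) × (1−0.16) × (1−0.26) = 0.644827
P(Dam spillway gate fails to open) [OR] = 1 − (1−0.092800) × (1−0.644827) × (1−0.23) × (1−0.44) = 0.861062
Rounded to 4 decimal places: P(Dam spillway gate fails to open) ≈ 0.8611.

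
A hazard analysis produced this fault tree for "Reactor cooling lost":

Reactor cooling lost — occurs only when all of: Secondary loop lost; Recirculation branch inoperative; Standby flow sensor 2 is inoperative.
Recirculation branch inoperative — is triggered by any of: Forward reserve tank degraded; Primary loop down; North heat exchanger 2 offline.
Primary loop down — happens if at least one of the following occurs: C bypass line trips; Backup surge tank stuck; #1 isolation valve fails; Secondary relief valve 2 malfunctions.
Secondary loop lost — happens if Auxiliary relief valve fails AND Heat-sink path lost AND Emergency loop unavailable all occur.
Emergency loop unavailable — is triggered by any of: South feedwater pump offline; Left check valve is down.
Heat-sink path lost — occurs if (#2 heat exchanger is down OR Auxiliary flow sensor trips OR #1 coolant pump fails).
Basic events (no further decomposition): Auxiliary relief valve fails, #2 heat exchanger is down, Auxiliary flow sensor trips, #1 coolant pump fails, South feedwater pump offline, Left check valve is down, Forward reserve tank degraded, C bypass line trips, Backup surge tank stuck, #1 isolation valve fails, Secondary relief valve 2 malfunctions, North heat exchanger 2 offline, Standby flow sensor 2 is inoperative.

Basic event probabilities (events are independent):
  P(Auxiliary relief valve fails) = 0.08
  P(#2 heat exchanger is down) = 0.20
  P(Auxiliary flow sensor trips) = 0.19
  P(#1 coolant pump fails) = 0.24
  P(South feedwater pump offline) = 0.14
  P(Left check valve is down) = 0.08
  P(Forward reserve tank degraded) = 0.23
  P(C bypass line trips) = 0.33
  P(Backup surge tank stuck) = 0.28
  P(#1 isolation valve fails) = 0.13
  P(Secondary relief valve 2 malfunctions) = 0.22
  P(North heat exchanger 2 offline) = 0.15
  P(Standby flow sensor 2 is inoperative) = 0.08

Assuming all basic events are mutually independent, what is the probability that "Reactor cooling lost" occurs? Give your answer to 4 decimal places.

0.0005

P(Heat-sink path lost) [OR] = 1 − (1−0.20) × (1−0.19) × (1−0.24) = 0.507520
P(Emergency loop unavailable) [OR] = 1 − (1−0.14) × (1−0.08) = 0.208800
P(Secondary loop lost) [AND] = 0.08 × 0.507520 × 0.208800 = 0.008478
P(Primary loop down) [OR] = 1 − (1−0.33) × (1−0.28) × (1−0.13) × (1−0.22) = 0.672643
P(Recirculation branch inoperative) [OR] = 1 − (1−0.23) × (1−0.672643) × (1−0.15) = 0.785745
P(Reactor cooling lost) [AND] = 0.008478 × 0.785745 × 0.08 = 0.000533
Rounded to 4 decimal places: P(Reactor cooling lost) ≈ 0.0005.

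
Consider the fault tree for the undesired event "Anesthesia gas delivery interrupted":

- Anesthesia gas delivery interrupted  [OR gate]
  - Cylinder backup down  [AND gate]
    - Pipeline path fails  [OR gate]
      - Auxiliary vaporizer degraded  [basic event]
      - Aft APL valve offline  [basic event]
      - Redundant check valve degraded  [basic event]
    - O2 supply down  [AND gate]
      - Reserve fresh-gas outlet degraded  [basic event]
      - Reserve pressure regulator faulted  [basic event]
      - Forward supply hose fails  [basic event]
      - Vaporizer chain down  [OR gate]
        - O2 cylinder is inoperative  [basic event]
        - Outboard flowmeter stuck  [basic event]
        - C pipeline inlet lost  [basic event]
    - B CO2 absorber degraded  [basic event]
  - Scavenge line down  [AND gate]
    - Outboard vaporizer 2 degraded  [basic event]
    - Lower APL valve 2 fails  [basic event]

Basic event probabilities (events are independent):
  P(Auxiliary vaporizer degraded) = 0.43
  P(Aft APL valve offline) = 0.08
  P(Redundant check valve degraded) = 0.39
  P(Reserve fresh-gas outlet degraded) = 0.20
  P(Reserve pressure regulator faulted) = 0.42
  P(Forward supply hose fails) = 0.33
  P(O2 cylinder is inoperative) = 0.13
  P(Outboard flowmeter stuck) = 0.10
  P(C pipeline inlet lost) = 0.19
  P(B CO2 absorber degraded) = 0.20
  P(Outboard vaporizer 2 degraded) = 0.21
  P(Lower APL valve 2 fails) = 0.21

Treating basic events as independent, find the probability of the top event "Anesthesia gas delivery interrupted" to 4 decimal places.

0.0454

P(Pipeline path fails) [OR] = 1 − (1−0.43) × (1−0.08) × (1−0.39) = 0.680116
P(Vaporizer chain down) [OR] = 1 − (1−0.13) × (1−0.10) × (1−0.19) = 0.365770
P(O2 supply down) [AND] = 0.20 × 0.42 × 0.33 × 0.365770 = 0.010139
P(Cylinder backup down) [AND] = 0.680116 × 0.010139 × 0.20 = 0.001379
P(Scavenge line down) [AND] = 0.21 × 0.21 = 0.044100
P(Anesthesia gas delivery interrupted) [OR] = 1 − (1−0.001379) × (1−0.044100) = 0.045418
Rounded to 4 decimal places: P(Anesthesia gas delivery interrupted) ≈ 0.0454.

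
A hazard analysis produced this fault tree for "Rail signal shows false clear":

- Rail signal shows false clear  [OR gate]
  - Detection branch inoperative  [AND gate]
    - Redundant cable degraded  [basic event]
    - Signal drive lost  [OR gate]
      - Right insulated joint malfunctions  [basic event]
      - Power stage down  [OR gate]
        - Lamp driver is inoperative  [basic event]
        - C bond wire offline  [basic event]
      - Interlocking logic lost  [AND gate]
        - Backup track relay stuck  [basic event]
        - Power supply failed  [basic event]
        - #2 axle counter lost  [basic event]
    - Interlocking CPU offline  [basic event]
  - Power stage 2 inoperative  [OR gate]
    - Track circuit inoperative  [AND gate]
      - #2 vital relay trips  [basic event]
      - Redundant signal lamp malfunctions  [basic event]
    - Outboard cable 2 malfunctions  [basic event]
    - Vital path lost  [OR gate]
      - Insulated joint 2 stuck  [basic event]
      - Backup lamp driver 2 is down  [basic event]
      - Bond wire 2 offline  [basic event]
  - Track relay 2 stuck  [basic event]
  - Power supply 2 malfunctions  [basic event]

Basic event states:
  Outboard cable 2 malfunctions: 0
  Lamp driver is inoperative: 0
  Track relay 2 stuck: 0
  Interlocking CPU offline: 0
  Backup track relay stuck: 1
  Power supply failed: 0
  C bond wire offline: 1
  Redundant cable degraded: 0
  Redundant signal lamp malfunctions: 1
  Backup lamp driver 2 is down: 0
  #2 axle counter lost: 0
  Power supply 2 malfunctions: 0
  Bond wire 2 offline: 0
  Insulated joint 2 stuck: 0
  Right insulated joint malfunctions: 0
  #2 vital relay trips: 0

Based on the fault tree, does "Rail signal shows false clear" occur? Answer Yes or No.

Power stage down [OR]: Lamp driver is inoperative=not, C bond wire offline=occurs → at least one input occurs → occurs.
Interlocking logic lost [AND]: Backup track relay stuck=occurs, Power supply failed=not, #2 axle counter lost=not → not all inputs occur → does not occur.
Signal drive lost [OR]: Right insulated joint malfunctions=not, Power stage down=occurs, Interlocking logic lost=not → at least one input occurs → occurs.
Detection branch inoperative [AND]: Redundant cable degraded=not, Signal drive lost=occurs, Interlocking CPU offline=not → not all inputs occur → does not occur.
Track circuit inoperative [AND]: #2 vital relay trips=not, Redundant signal lamp malfunctions=occurs → not all inputs occur → does not occur.
Vital path lost [OR]: Insulated joint 2 stuck=not, Backup lamp driver 2 is down=not, Bond wire 2 offline=not → no input occurs → does not occur.
Power stage 2 inoperative [OR]: Track circuit inoperative=not, Outboard cable 2 malfunctions=not, Vital path lost=not → no input occurs → does not occur.
Rail signal shows false clear [OR]: Detection branch inoperative=not, Power stage 2 inoperative=not, Track relay 2 stuck=not, Power supply 2 malfunctions=not → no input occurs → does not occur.

No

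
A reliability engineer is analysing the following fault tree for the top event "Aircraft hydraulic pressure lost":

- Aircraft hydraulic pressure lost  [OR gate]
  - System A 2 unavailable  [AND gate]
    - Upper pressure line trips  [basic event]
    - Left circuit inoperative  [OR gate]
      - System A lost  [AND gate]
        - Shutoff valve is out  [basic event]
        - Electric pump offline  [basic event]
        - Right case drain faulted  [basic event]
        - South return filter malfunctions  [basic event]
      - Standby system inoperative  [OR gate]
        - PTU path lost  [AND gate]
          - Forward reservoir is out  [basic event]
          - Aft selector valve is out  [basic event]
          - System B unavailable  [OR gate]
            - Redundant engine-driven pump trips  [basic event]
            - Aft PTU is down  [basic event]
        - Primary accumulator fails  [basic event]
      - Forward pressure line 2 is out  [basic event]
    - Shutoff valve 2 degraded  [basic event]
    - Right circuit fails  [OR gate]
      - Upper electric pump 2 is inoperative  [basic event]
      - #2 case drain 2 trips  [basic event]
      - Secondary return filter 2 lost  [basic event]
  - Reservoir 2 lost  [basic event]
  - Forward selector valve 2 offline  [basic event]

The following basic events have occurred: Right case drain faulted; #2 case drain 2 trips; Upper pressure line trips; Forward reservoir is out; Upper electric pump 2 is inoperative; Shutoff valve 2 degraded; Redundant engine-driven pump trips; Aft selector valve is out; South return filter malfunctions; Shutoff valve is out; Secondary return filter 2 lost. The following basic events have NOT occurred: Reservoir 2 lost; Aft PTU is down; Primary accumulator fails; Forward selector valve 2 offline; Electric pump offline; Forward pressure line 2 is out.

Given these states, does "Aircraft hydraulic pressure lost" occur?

System A lost [AND]: Shutoff valve is out=occurs, Electric pump offline=not, Right case drain faulted=occurs, South return filter malfunctions=occurs → not all inputs occur → does not occur.
System B unavailable [OR]: Redundant engine-driven pump trips=occurs, Aft PTU is down=not → at least one input occurs → occurs.
PTU path lost [AND]: Forward reservoir is out=occurs, Aft selector valve is out=occurs, System B unavailable=occurs → all inputs occur → occurs.
Standby system inoperative [OR]: PTU path lost=occurs, Primary accumulator fails=not → at least one input occurs → occurs.
Left circuit inoperative [OR]: System A lost=not, Standby system inoperative=occurs, Forward pressure line 2 is out=not → at least one input occurs → occurs.
Right circuit fails [OR]: Upper electric pump 2 is inoperative=occurs, #2 case drain 2 trips=occurs, Secondary return filter 2 lost=occurs → at least one input occurs → occurs.
System A 2 unavailable [AND]: Upper pressure line trips=occurs, Left circuit inoperative=occurs, Shutoff valve 2 degraded=occurs, Right circuit fails=occurs → all inputs occur → occurs.
Aircraft hydraulic pressure lost [OR]: System A 2 unavailable=occurs, Reservoir 2 lost=not, Forward selector valve 2 offline=not → at least one input occurs → occurs.

Yes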